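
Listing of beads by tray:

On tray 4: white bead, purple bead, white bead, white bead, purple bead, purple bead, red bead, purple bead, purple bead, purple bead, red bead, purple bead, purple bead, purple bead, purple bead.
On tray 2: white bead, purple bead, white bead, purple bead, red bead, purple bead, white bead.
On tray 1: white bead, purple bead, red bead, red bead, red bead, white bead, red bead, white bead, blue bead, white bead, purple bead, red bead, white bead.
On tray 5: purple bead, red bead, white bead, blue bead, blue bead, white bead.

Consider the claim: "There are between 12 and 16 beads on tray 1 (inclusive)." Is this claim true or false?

True

There are 13 beads on tray 1.
The claim requires 12 ≤ 13 ≤ 16, which holds.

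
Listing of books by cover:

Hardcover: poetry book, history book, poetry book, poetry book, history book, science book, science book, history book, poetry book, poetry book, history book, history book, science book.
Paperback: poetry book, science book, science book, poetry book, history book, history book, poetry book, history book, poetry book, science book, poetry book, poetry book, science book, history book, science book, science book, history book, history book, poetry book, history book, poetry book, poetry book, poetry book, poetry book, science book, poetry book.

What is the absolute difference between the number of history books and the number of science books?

history books: 12. science books: 10.
|12 − 10| = 12 − 10 = 2.

2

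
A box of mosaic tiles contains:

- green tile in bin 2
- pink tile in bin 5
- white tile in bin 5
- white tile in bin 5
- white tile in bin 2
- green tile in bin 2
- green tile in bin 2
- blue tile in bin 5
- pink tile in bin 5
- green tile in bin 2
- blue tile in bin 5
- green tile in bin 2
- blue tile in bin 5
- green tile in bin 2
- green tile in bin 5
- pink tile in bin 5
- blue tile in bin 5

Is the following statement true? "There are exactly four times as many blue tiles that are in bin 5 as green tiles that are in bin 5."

True

|blue tiles in bin 5| = 4.
|green tiles in bin 5| = 1.
The claim requires 4 = 4 × 1 = 4, which holds.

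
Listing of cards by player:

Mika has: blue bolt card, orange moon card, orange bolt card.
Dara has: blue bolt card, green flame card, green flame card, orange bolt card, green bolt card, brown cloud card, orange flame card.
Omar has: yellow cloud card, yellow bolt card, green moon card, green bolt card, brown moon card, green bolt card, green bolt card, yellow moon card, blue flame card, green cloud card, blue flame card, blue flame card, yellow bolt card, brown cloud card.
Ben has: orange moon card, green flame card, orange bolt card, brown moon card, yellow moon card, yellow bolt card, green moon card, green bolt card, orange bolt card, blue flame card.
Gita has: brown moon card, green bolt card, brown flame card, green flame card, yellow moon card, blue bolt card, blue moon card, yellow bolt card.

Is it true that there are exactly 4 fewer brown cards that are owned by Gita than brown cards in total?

brown cards owned by Gita: 2.
brown cards: 6.
The claim requires 6 − 2 (= 4) to equal 4, which holds.

True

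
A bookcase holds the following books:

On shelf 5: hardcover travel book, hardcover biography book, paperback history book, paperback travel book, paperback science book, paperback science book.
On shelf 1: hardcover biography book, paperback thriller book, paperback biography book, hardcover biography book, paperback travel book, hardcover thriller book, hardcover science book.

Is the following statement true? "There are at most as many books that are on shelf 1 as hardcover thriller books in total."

|books on shelf 1| = 7.
|hardcover thriller books| = 1.
The claim requires 7 ≤ 1, which does not hold.

False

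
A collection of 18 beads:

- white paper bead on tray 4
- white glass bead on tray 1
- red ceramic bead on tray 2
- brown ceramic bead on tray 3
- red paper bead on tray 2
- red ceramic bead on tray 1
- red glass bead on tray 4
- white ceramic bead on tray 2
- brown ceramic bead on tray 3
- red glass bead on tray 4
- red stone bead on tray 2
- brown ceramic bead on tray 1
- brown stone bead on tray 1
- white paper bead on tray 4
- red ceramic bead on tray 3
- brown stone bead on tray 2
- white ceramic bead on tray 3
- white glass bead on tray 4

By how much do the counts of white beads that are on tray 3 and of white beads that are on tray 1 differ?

white beads on tray 3: 1. white beads on tray 1: 1.
|1 − 1| = 1 − 1 = 0.

0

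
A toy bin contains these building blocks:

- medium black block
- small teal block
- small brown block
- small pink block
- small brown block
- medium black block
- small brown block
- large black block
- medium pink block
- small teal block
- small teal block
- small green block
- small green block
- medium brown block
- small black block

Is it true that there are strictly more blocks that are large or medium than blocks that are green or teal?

|blocks that are large or medium| = 5.
|blocks that are green or teal| = 5.
The claim requires 5 > 5, which does not hold.

False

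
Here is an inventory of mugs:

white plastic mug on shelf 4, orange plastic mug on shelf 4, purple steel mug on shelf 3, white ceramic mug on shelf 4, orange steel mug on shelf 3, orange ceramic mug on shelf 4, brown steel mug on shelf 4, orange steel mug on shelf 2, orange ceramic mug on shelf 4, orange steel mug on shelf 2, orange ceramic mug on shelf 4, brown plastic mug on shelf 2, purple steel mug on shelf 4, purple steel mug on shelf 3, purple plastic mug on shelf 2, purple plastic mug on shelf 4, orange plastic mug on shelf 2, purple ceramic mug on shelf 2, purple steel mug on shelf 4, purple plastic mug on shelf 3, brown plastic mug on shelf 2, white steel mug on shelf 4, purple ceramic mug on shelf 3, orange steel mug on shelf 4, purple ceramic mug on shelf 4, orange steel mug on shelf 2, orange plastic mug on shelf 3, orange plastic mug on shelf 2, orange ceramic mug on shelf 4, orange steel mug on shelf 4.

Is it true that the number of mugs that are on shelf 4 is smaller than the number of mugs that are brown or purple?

|mugs on shelf 4| = 15.
|mugs that are brown or purple| = 13.
The claim requires 15 < 13, which does not hold.

False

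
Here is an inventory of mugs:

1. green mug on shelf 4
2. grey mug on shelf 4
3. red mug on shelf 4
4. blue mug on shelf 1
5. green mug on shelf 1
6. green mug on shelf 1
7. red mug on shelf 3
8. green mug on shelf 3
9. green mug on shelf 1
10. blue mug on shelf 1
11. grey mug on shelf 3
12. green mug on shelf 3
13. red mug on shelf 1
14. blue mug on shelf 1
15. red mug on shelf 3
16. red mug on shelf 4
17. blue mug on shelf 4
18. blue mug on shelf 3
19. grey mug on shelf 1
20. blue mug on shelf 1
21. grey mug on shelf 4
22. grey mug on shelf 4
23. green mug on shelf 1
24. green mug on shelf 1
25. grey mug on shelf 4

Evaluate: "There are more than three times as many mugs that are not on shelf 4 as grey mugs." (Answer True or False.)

|mugs that are not on shelf 4| = 17.
|grey mugs| = 6.
The claim requires 17 > 3 × 6 = 18, which does not hold.

False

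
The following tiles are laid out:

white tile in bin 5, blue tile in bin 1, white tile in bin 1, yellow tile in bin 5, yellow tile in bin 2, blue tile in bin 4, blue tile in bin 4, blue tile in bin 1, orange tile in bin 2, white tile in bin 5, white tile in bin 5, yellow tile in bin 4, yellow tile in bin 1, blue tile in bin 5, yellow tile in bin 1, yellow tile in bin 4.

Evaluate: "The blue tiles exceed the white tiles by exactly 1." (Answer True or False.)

True

blue tiles: 5.
white tiles: 4.
The claim requires 5 − 4 (= 1) to equal 1, which holds.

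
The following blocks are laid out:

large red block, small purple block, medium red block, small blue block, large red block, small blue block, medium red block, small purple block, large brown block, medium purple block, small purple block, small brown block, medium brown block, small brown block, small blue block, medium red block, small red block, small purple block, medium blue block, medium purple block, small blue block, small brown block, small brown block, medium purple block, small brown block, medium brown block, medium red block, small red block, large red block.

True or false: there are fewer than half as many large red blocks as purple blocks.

True

large red blocks: 3.
purple blocks: 7.
The claim requires 2 × 3 = 6 < 7, which holds.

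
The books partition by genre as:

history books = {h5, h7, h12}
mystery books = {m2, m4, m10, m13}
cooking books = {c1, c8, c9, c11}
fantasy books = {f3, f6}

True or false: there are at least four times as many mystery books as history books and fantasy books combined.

There are 4 mystery books.
history books: 3; fantasy books: 2; combined: 3 + 2 = 5.
The claim requires 4 ≥ 4 × 5 = 20, which does not hold.

False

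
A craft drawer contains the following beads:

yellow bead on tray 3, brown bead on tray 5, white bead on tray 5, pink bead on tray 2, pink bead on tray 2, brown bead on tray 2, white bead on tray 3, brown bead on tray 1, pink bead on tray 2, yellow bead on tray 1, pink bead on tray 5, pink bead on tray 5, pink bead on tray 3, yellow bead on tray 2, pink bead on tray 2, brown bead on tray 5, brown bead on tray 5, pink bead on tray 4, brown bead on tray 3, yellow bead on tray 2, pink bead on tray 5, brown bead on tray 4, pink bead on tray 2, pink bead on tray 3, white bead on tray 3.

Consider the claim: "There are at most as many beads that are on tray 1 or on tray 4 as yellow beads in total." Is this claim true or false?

True

There are 4 beads on tray 1 or on tray 4.
There are 4 yellow beads.
The claim requires 4 ≤ 4, which holds.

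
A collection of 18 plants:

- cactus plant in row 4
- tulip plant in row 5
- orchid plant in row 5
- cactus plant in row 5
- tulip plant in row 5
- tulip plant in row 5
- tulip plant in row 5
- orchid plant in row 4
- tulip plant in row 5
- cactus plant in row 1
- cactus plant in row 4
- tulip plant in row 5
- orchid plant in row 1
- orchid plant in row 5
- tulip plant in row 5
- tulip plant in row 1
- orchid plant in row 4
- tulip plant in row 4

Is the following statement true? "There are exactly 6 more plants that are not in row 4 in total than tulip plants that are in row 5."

There are 13 plants that are not in row 4.
There are 7 tulip plants in row 5.
The claim requires 13 − 7 (= 6) to equal 6, which holds.

True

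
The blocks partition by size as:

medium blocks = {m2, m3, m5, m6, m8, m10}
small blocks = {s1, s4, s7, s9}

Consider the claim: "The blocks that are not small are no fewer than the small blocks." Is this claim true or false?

There are 6 blocks that are not small.
There are 4 small blocks.
The claim requires 6 ≥ 4, which holds.

True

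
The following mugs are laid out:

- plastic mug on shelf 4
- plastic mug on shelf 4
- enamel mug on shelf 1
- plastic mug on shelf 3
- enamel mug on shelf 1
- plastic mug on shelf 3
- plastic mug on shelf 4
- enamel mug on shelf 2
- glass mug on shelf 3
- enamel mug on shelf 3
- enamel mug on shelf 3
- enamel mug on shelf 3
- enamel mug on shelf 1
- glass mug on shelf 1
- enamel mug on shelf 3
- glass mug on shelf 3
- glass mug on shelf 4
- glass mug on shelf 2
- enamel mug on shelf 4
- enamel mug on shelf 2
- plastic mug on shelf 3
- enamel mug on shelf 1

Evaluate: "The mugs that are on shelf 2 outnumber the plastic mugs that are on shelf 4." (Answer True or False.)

False

|mugs on shelf 2| = 3.
|plastic mugs on shelf 4| = 3.
The claim requires 3 > 3, which does not hold.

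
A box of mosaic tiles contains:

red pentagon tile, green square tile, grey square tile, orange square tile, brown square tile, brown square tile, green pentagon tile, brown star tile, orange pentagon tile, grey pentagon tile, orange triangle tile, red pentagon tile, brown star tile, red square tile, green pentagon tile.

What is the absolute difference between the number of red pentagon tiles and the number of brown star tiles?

0

red pentagon tiles: 2. brown star tiles: 2.
|2 − 2| = 2 − 2 = 0.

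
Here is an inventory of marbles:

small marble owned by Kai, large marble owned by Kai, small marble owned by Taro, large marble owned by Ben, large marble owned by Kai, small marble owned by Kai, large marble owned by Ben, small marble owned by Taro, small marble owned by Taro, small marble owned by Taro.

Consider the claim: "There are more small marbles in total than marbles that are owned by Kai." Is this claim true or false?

True

small marbles: 6.
marbles owned by Kai: 4.
The claim requires 6 > 4, which holds.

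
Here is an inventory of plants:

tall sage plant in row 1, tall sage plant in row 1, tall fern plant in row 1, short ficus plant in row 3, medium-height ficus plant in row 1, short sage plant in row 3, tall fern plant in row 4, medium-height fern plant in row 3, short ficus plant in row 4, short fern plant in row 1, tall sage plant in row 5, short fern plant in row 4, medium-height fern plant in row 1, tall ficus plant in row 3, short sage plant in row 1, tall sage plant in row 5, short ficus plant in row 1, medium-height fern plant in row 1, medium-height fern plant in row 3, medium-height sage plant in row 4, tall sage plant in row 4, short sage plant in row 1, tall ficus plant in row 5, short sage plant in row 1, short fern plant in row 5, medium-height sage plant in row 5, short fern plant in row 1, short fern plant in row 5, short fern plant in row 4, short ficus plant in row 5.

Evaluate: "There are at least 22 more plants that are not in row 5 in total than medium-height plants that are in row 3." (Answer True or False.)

There are 23 plants that are not in row 5.
There are 2 medium-height plants in row 3.
The claim requires 23 − 2 = 21 ≥ 22, which does not hold.

False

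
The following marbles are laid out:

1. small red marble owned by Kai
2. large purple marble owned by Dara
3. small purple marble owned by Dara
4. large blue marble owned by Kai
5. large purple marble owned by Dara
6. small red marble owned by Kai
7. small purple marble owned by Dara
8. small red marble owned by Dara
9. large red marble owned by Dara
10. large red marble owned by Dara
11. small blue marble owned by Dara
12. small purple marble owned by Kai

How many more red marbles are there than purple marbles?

red marbles: 5.
purple marbles: 5.
5 − 5 = 0.

0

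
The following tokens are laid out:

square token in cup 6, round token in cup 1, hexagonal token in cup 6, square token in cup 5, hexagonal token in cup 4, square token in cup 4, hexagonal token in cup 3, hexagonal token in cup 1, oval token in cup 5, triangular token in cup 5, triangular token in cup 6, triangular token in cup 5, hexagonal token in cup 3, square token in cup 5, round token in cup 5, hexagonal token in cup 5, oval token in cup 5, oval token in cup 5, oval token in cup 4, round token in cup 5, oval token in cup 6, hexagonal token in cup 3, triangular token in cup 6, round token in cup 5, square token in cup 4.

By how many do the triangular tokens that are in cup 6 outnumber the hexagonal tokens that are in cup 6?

triangular tokens in cup 6: 2.
hexagonal tokens in cup 6: 1.
2 − 1 = 1.

1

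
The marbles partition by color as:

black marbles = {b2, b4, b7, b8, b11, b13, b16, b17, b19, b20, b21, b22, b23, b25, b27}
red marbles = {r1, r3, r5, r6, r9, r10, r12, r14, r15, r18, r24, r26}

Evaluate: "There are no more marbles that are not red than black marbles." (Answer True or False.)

There are 15 marbles that are not red.
There are 15 black marbles.
The claim requires 15 ≤ 15, which holds.

True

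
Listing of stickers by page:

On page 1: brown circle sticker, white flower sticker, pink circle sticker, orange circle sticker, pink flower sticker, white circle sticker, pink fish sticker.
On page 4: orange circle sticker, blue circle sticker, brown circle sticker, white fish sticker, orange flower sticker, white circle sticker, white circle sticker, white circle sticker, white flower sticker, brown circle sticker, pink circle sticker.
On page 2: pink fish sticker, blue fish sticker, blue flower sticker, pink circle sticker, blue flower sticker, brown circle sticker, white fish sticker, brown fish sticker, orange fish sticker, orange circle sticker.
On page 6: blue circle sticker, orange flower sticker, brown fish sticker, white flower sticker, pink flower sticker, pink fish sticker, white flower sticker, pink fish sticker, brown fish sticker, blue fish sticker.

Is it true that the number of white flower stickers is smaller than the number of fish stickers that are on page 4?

False

There are 4 white flower stickers.
There is 1 fish sticker on page 4.
The claim requires 4 < 1, which does not hold.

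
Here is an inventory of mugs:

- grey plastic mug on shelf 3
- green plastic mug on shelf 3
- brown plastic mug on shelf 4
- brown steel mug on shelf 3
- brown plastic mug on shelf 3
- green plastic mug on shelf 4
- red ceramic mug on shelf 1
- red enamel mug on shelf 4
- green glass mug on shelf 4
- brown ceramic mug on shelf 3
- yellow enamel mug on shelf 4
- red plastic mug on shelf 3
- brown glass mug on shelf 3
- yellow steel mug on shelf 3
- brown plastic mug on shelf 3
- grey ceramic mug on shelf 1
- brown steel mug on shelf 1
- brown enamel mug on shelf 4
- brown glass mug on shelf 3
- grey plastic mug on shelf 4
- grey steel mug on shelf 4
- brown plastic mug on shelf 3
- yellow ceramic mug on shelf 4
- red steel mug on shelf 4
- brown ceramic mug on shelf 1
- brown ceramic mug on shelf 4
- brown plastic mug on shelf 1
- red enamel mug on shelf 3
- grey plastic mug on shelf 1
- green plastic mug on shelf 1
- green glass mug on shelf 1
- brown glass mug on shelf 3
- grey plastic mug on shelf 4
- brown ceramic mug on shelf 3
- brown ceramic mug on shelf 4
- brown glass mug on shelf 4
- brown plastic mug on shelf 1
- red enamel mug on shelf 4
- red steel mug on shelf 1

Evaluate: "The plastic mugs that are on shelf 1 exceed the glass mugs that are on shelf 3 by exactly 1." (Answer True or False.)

True

|plastic mugs on shelf 1| = 4.
|glass mugs on shelf 3| = 3.
The claim requires 4 − 3 (= 1) to equal 1, which holds.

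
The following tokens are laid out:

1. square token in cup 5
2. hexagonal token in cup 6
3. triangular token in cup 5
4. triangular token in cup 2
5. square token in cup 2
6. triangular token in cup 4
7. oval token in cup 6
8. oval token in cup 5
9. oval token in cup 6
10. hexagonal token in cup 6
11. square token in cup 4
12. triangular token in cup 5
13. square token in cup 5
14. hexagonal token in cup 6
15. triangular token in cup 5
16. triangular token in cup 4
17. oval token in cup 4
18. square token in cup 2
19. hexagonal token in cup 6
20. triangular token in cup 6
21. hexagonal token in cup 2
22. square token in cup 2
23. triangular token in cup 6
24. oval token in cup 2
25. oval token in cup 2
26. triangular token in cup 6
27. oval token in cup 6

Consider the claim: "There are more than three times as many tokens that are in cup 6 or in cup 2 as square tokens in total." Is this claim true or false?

tokens in cup 6 or in cup 2: 17.
square tokens: 6.
The claim requires 17 > 3 × 6 = 18, which does not hold.

False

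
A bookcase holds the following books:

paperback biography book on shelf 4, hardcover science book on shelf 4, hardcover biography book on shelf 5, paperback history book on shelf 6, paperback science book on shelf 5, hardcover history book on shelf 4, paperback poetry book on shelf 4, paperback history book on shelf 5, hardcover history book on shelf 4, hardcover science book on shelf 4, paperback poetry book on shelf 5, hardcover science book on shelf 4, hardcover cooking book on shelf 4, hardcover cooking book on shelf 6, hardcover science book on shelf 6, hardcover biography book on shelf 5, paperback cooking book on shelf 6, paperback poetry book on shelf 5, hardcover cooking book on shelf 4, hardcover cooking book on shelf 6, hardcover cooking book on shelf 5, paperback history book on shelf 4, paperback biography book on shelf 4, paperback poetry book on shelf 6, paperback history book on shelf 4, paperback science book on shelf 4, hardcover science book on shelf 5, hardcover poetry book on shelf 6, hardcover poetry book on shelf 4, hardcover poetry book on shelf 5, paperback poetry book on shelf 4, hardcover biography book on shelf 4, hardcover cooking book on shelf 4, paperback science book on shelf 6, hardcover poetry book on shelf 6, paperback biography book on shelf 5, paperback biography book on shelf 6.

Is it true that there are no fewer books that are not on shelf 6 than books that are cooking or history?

books that are not on shelf 6: 27.
books that are cooking or history: 13.
The claim requires 27 ≥ 13, which holds.

True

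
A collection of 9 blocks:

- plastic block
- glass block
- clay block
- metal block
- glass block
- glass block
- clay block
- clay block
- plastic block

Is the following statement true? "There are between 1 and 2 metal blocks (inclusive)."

|metal blocks| = 1.
The claim requires 1 ≤ 1 ≤ 2, which holds.

True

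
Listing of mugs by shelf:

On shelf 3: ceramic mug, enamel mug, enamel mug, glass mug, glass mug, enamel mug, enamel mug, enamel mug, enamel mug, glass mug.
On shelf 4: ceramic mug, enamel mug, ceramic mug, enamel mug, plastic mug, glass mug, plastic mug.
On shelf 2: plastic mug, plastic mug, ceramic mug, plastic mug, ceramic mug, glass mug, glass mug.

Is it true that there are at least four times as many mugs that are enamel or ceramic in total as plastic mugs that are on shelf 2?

There are 13 mugs that are enamel or ceramic.
There are 3 plastic mugs on shelf 2.
The claim requires 13 ≥ 4 × 3 = 12, which holds.

True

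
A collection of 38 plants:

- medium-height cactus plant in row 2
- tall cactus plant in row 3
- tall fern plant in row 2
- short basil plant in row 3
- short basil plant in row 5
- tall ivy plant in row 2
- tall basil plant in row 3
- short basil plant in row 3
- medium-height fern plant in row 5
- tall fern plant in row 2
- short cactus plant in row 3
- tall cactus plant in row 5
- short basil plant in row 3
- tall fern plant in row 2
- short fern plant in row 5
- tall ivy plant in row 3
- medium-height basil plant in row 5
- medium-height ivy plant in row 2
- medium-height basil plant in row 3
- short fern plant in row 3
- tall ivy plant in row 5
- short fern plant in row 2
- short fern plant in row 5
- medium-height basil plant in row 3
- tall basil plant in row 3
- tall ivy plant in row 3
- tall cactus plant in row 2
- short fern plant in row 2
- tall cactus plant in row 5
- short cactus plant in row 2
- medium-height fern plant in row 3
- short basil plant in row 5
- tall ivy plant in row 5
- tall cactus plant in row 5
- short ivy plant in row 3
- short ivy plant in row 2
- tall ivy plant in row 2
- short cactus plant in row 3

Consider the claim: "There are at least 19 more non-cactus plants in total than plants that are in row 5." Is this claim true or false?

False

There are 29 non-cactus plants.
There are 11 plants in row 5.
The claim requires 29 − 11 = 18 ≥ 19, which does not hold.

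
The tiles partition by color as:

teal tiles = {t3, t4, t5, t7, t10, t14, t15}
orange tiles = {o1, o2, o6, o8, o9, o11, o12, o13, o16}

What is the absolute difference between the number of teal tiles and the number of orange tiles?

2

teal tiles: 7. orange tiles: 9.
|7 − 9| = 9 − 7 = 2.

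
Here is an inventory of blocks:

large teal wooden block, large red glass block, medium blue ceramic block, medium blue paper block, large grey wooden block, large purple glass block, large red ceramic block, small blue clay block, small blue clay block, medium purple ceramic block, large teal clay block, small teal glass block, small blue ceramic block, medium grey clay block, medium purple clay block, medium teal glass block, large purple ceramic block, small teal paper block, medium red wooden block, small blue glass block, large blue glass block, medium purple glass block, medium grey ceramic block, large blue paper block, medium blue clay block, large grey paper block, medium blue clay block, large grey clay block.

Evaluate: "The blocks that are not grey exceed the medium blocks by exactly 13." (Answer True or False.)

False

There are 23 blocks that are not grey.
There are 11 medium blocks.
The claim requires 23 − 11 (= 12) to equal 13, which does not hold.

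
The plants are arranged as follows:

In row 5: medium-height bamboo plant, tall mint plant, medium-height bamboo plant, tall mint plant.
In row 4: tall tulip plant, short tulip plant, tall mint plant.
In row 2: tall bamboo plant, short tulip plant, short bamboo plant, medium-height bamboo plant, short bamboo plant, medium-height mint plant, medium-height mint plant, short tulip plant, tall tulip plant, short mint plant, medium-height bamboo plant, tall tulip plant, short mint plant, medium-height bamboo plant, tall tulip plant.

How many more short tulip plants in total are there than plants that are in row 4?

short tulip plants: 3.
plants in row 4: 3.
3 − 3 = 0.

0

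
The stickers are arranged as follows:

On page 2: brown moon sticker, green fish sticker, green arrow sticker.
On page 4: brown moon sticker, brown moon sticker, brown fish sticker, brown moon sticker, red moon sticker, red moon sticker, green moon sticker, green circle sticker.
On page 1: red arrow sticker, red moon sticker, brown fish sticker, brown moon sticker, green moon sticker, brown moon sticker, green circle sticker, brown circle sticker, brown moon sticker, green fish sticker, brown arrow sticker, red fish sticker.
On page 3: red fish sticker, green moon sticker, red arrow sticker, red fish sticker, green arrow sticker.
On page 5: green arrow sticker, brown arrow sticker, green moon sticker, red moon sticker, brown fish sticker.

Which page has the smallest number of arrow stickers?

Counts by page (restricted to arrow stickers): page 3→2, page 1→2, page 5→2, page 2→1, page 4→0.
The minimum is 0, held uniquely by page 4.

page 4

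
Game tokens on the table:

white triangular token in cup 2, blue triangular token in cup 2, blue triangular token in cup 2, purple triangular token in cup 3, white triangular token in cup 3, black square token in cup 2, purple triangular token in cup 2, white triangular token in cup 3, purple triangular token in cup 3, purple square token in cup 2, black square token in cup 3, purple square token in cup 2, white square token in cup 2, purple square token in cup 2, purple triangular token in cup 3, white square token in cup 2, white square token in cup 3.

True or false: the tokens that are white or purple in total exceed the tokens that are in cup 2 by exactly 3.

True

|tokens that are white or purple| = 13.
|tokens in cup 2| = 10.
The claim requires 13 − 10 (= 3) to equal 3, which holds.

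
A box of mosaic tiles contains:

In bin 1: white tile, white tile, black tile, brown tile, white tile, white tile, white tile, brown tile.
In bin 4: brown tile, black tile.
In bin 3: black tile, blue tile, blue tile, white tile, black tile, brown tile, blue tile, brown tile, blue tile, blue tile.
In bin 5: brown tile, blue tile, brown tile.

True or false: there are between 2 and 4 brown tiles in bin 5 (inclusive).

|brown tiles in bin 5| = 2.
The claim requires 2 ≤ 2 ≤ 4, which holds.

True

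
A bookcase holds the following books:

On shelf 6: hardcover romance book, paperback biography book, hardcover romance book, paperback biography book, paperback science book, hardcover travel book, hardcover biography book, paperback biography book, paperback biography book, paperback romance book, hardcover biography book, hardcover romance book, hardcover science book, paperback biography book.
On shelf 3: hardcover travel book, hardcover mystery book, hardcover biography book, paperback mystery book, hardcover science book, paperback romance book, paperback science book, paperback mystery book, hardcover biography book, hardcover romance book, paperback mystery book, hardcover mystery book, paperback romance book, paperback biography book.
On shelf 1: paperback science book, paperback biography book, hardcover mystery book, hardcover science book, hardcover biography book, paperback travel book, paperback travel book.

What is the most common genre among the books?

Counts by genre: biography 12, romance 7, mystery 6, science 6, travel 4.
The maximum is 12, held uniquely by biography.

biography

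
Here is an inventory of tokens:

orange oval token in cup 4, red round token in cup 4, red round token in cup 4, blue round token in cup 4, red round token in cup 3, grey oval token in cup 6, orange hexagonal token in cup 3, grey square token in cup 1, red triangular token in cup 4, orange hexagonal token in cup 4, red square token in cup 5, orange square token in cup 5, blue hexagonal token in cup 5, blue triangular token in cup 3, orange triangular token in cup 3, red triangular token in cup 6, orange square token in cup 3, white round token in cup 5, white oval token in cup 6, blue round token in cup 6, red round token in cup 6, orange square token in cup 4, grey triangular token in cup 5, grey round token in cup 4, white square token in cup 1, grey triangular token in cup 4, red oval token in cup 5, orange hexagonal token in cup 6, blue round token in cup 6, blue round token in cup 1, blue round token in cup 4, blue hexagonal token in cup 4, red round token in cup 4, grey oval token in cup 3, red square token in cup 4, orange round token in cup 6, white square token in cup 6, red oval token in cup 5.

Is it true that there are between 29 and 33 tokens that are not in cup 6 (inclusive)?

True

tokens that are not in cup 6: 29.
The claim requires 29 ≤ 29 ≤ 33, which holds.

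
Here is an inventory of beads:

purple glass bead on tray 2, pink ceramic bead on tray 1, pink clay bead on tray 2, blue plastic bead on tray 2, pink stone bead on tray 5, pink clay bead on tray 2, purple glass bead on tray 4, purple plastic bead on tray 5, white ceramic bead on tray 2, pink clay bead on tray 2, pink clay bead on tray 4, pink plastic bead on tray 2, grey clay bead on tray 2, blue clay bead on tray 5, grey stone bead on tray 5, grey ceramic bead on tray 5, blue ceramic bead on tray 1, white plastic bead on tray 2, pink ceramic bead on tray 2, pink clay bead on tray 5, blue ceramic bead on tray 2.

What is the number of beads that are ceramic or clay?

ceramic: 6; clay: 7; together 6 + 7 = 13.

13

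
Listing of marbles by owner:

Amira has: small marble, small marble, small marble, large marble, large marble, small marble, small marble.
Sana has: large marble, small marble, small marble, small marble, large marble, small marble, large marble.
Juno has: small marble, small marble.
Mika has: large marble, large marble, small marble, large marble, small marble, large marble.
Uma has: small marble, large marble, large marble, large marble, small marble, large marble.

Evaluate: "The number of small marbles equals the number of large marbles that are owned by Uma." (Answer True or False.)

False

small marbles: 15.
large marbles owned by Uma: 4.
The claim requires 15 = 4, which does not hold.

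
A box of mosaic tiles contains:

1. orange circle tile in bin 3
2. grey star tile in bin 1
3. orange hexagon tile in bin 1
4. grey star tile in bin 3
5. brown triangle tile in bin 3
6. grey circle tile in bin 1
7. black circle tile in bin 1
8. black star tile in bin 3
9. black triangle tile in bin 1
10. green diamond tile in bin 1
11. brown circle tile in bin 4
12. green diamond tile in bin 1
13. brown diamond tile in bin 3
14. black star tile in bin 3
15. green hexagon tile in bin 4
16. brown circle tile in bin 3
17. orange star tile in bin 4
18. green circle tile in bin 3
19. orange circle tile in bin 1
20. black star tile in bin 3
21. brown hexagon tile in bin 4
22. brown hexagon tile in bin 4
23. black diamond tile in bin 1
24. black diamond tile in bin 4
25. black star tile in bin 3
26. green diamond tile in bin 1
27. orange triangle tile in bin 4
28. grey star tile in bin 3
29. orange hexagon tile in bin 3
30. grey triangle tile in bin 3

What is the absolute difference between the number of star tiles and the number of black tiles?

star tiles: 8. black tiles: 8.
|8 − 8| = 8 − 8 = 0.

0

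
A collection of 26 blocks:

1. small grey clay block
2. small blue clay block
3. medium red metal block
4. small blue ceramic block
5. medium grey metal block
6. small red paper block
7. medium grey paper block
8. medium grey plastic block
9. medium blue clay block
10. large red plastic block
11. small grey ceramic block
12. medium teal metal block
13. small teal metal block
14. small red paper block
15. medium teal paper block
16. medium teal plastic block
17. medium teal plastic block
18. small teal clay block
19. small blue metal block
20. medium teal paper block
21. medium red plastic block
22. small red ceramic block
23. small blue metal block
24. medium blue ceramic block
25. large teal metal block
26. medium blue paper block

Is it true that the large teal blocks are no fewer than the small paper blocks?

False

|large teal blocks| = 1.
|small paper blocks| = 2.
The claim requires 1 ≥ 2, which does not hold.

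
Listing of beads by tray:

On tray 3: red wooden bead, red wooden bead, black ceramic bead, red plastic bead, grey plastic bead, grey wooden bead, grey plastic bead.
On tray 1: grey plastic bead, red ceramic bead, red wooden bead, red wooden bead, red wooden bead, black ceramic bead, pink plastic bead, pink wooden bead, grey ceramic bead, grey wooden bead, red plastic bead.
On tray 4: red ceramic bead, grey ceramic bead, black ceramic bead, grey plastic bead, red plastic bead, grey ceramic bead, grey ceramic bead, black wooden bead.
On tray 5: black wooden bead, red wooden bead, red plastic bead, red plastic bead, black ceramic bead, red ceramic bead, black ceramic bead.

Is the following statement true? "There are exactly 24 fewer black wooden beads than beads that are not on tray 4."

|black wooden beads| = 2.
|beads that are not on tray 4| = 25.
The claim requires 25 − 2 (= 23) to equal 24, which does not hold.

False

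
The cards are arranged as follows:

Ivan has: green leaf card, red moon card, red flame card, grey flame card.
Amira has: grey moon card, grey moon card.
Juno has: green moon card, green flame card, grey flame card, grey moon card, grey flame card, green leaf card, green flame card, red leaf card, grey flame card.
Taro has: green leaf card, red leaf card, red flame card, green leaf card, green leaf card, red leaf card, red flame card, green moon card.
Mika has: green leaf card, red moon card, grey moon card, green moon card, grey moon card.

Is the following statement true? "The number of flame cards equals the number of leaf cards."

There are 9 flame cards.
There are 9 leaf cards.
The claim requires 9 = 9, which holds.

True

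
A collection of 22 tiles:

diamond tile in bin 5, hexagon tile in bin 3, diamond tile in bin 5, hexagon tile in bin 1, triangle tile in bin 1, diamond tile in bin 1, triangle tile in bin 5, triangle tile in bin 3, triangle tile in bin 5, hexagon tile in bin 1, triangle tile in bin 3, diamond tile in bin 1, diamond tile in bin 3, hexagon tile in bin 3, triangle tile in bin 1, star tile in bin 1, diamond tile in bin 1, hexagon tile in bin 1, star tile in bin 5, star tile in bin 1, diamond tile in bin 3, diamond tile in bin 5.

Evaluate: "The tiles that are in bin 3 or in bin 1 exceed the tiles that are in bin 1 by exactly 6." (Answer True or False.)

True

|tiles in bin 3 or in bin 1| = 16.
|tiles in bin 1| = 10.
The claim requires 16 − 10 (= 6) to equal 6, which holds.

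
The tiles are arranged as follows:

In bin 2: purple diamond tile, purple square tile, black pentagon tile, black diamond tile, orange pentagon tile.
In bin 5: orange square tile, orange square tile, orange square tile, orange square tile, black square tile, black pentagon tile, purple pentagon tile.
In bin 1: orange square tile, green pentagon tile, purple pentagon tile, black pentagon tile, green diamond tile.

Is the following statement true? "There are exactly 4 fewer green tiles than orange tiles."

True

|green tiles| = 2.
|orange tiles| = 6.
The claim requires 6 − 2 (= 4) to equal 4, which holds.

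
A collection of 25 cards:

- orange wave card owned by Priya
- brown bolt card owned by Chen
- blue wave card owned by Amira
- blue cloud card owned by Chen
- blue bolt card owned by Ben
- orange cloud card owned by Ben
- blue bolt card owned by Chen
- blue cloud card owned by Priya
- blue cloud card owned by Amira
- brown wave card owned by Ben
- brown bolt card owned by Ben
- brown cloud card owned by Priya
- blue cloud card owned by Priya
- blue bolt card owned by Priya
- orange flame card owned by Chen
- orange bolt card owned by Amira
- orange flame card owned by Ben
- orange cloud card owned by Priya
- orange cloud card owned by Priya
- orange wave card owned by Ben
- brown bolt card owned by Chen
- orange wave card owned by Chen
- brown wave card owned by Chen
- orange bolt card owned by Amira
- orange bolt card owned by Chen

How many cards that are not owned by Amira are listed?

Total cards: 25; with the excluded value: 4; remaining 25 − 4 = 21.

21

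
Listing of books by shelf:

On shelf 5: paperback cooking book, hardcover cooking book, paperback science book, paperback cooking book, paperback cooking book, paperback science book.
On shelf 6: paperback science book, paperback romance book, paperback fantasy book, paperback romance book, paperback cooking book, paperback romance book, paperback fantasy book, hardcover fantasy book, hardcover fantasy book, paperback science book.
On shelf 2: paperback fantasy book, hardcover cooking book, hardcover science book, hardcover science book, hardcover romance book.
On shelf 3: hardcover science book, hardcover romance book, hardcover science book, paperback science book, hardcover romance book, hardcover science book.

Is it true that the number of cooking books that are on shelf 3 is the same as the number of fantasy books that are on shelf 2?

False

There are 0 cooking books on shelf 3.
There is 1 fantasy book on shelf 2.
The claim requires 0 = 1, which does not hold.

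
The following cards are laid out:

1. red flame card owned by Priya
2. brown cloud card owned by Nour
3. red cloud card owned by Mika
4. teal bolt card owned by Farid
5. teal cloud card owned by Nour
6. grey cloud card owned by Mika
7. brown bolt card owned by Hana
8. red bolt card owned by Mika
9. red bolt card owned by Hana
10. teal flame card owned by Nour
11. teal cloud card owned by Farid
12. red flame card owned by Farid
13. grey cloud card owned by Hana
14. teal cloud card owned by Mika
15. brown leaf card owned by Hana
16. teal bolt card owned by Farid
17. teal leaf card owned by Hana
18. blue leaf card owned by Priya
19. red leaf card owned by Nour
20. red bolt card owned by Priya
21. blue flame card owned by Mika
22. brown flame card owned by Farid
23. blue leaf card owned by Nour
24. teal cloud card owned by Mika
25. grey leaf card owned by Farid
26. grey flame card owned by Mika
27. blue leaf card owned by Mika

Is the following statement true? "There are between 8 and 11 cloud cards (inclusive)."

True

There are 8 cloud cards.
The claim requires 8 ≤ 8 ≤ 11, which holds.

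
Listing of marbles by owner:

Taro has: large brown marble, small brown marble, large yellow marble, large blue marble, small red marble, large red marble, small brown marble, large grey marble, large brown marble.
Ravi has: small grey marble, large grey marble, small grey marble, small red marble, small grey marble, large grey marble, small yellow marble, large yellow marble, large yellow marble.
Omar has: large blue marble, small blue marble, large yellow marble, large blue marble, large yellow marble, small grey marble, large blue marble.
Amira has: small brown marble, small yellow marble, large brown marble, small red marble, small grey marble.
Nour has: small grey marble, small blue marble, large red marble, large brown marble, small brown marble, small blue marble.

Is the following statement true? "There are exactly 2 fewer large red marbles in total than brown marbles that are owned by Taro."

True

|large red marbles| = 2.
|brown marbles owned by Taro| = 4.
The claim requires 4 − 2 (= 2) to equal 2, which holds.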